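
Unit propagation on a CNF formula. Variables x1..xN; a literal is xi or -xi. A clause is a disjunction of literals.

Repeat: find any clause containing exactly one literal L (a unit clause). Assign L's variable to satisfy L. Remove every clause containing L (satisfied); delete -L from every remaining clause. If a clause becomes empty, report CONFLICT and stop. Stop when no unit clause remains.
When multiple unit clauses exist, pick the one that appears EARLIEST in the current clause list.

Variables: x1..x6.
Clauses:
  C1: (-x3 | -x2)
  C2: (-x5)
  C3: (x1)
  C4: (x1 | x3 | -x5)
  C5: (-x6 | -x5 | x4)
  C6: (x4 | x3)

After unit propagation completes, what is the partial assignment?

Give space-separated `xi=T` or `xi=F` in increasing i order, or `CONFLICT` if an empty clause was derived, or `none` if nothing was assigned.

Answer: x1=T x5=F

Derivation:
unit clause [-5] forces x5=F; simplify:
  satisfied 3 clause(s); 3 remain; assigned so far: [5]
unit clause [1] forces x1=T; simplify:
  satisfied 1 clause(s); 2 remain; assigned so far: [1, 5]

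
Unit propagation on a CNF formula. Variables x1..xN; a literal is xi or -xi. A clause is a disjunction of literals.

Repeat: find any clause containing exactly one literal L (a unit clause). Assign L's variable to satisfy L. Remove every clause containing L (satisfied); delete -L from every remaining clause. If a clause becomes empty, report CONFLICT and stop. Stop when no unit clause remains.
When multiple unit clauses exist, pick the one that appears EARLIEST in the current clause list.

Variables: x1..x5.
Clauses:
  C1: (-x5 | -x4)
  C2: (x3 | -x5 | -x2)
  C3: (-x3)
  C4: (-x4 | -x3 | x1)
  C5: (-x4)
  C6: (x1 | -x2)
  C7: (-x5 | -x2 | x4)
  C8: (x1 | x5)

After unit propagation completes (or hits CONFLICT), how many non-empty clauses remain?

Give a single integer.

unit clause [-3] forces x3=F; simplify:
  drop 3 from [3, -5, -2] -> [-5, -2]
  satisfied 2 clause(s); 6 remain; assigned so far: [3]
unit clause [-4] forces x4=F; simplify:
  drop 4 from [-5, -2, 4] -> [-5, -2]
  satisfied 2 clause(s); 4 remain; assigned so far: [3, 4]

Answer: 4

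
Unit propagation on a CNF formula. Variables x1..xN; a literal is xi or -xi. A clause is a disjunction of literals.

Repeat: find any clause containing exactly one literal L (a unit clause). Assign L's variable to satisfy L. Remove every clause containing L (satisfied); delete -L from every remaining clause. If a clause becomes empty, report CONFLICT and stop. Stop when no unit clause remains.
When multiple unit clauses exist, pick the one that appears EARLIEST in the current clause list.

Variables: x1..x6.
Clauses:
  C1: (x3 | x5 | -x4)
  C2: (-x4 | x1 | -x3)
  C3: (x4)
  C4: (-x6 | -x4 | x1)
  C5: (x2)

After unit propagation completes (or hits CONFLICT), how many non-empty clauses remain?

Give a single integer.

Answer: 3

Derivation:
unit clause [4] forces x4=T; simplify:
  drop -4 from [3, 5, -4] -> [3, 5]
  drop -4 from [-4, 1, -3] -> [1, -3]
  drop -4 from [-6, -4, 1] -> [-6, 1]
  satisfied 1 clause(s); 4 remain; assigned so far: [4]
unit clause [2] forces x2=T; simplify:
  satisfied 1 clause(s); 3 remain; assigned so far: [2, 4]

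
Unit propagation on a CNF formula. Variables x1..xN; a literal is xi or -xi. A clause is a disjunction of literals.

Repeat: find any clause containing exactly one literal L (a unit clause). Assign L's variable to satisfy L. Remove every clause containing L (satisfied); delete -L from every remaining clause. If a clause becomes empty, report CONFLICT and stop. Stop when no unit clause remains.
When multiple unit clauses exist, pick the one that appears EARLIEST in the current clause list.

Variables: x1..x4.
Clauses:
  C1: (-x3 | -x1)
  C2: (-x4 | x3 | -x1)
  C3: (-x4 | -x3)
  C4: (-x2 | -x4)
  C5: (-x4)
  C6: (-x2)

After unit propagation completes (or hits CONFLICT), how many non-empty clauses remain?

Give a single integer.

unit clause [-4] forces x4=F; simplify:
  satisfied 4 clause(s); 2 remain; assigned so far: [4]
unit clause [-2] forces x2=F; simplify:
  satisfied 1 clause(s); 1 remain; assigned so far: [2, 4]

Answer: 1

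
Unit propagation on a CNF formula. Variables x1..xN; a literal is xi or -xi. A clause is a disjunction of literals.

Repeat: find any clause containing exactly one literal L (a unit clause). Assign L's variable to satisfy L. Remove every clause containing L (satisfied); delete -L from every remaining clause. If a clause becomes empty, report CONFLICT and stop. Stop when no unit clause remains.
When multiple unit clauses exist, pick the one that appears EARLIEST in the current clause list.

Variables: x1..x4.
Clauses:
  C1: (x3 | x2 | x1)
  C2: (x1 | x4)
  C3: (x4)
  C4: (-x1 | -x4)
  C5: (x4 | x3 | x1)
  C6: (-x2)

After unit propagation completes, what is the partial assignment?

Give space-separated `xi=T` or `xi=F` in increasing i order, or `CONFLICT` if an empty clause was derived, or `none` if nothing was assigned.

Answer: x1=F x2=F x3=T x4=T

Derivation:
unit clause [4] forces x4=T; simplify:
  drop -4 from [-1, -4] -> [-1]
  satisfied 3 clause(s); 3 remain; assigned so far: [4]
unit clause [-1] forces x1=F; simplify:
  drop 1 from [3, 2, 1] -> [3, 2]
  satisfied 1 clause(s); 2 remain; assigned so far: [1, 4]
unit clause [-2] forces x2=F; simplify:
  drop 2 from [3, 2] -> [3]
  satisfied 1 clause(s); 1 remain; assigned so far: [1, 2, 4]
unit clause [3] forces x3=T; simplify:
  satisfied 1 clause(s); 0 remain; assigned so far: [1, 2, 3, 4]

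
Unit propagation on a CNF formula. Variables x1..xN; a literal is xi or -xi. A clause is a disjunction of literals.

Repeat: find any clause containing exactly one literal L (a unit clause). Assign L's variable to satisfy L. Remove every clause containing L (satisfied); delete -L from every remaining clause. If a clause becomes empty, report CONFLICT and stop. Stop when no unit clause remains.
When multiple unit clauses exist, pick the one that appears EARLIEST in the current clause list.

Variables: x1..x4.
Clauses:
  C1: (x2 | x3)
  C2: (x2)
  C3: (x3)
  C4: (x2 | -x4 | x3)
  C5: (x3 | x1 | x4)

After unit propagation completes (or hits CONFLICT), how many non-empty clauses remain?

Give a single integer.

unit clause [2] forces x2=T; simplify:
  satisfied 3 clause(s); 2 remain; assigned so far: [2]
unit clause [3] forces x3=T; simplify:
  satisfied 2 clause(s); 0 remain; assigned so far: [2, 3]

Answer: 0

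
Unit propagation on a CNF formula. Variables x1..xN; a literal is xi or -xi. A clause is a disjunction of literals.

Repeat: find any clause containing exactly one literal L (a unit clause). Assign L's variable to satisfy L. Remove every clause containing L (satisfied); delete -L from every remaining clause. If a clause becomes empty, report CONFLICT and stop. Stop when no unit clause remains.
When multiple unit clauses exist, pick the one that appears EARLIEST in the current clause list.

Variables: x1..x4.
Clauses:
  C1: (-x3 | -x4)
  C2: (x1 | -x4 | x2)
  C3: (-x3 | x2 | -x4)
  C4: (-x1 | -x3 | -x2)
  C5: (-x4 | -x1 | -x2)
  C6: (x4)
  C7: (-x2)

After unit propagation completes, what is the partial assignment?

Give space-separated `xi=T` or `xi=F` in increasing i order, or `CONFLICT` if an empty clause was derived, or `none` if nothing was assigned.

unit clause [4] forces x4=T; simplify:
  drop -4 from [-3, -4] -> [-3]
  drop -4 from [1, -4, 2] -> [1, 2]
  drop -4 from [-3, 2, -4] -> [-3, 2]
  drop -4 from [-4, -1, -2] -> [-1, -2]
  satisfied 1 clause(s); 6 remain; assigned so far: [4]
unit clause [-3] forces x3=F; simplify:
  satisfied 3 clause(s); 3 remain; assigned so far: [3, 4]
unit clause [-2] forces x2=F; simplify:
  drop 2 from [1, 2] -> [1]
  satisfied 2 clause(s); 1 remain; assigned so far: [2, 3, 4]
unit clause [1] forces x1=T; simplify:
  satisfied 1 clause(s); 0 remain; assigned so far: [1, 2, 3, 4]

Answer: x1=T x2=F x3=F x4=T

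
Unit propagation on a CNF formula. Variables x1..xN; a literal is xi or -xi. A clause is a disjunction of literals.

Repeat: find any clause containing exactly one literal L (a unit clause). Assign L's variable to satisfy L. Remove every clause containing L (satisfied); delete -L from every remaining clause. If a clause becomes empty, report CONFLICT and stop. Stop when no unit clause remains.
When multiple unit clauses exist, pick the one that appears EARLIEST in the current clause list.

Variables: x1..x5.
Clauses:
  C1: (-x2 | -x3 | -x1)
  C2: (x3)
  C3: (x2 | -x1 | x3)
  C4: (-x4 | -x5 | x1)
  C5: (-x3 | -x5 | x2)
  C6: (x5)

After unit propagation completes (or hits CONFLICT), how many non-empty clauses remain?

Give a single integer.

unit clause [3] forces x3=T; simplify:
  drop -3 from [-2, -3, -1] -> [-2, -1]
  drop -3 from [-3, -5, 2] -> [-5, 2]
  satisfied 2 clause(s); 4 remain; assigned so far: [3]
unit clause [5] forces x5=T; simplify:
  drop -5 from [-4, -5, 1] -> [-4, 1]
  drop -5 from [-5, 2] -> [2]
  satisfied 1 clause(s); 3 remain; assigned so far: [3, 5]
unit clause [2] forces x2=T; simplify:
  drop -2 from [-2, -1] -> [-1]
  satisfied 1 clause(s); 2 remain; assigned so far: [2, 3, 5]
unit clause [-1] forces x1=F; simplify:
  drop 1 from [-4, 1] -> [-4]
  satisfied 1 clause(s); 1 remain; assigned so far: [1, 2, 3, 5]
unit clause [-4] forces x4=F; simplify:
  satisfied 1 clause(s); 0 remain; assigned so far: [1, 2, 3, 4, 5]

Answer: 0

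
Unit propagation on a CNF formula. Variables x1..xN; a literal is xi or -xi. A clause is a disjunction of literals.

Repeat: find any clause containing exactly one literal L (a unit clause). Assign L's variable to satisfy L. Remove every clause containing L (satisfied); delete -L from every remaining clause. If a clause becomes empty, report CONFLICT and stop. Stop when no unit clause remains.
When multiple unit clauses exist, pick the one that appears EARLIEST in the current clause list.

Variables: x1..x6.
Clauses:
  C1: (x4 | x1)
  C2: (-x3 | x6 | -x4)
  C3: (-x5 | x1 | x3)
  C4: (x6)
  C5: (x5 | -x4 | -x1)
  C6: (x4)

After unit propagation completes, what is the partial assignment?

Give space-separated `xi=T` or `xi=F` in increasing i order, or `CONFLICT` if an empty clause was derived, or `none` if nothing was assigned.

unit clause [6] forces x6=T; simplify:
  satisfied 2 clause(s); 4 remain; assigned so far: [6]
unit clause [4] forces x4=T; simplify:
  drop -4 from [5, -4, -1] -> [5, -1]
  satisfied 2 clause(s); 2 remain; assigned so far: [4, 6]

Answer: x4=T x6=T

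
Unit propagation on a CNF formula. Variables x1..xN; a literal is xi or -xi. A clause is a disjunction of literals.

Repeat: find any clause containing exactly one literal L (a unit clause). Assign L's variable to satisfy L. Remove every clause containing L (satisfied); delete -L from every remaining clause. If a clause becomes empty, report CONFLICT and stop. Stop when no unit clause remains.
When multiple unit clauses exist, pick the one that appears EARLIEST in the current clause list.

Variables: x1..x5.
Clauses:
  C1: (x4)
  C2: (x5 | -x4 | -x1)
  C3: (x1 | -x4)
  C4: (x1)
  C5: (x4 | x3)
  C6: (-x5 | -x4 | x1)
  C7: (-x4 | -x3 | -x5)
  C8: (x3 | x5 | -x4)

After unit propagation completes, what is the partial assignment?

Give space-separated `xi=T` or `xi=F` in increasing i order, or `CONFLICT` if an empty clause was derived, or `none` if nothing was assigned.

Answer: x1=T x3=F x4=T x5=T

Derivation:
unit clause [4] forces x4=T; simplify:
  drop -4 from [5, -4, -1] -> [5, -1]
  drop -4 from [1, -4] -> [1]
  drop -4 from [-5, -4, 1] -> [-5, 1]
  drop -4 from [-4, -3, -5] -> [-3, -5]
  drop -4 from [3, 5, -4] -> [3, 5]
  satisfied 2 clause(s); 6 remain; assigned so far: [4]
unit clause [1] forces x1=T; simplify:
  drop -1 from [5, -1] -> [5]
  satisfied 3 clause(s); 3 remain; assigned so far: [1, 4]
unit clause [5] forces x5=T; simplify:
  drop -5 from [-3, -5] -> [-3]
  satisfied 2 clause(s); 1 remain; assigned so far: [1, 4, 5]
unit clause [-3] forces x3=F; simplify:
  satisfied 1 clause(s); 0 remain; assigned so far: [1, 3, 4, 5]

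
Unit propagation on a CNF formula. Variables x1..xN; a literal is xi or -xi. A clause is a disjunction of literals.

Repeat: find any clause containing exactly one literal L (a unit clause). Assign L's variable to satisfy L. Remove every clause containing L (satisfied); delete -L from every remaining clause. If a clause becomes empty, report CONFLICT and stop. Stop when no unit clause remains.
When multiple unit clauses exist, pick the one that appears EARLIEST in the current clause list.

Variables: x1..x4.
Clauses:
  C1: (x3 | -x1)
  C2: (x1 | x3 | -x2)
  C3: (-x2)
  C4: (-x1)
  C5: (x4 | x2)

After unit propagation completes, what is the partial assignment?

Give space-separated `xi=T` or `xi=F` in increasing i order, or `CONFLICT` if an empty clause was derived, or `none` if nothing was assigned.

Answer: x1=F x2=F x4=T

Derivation:
unit clause [-2] forces x2=F; simplify:
  drop 2 from [4, 2] -> [4]
  satisfied 2 clause(s); 3 remain; assigned so far: [2]
unit clause [-1] forces x1=F; simplify:
  satisfied 2 clause(s); 1 remain; assigned so far: [1, 2]
unit clause [4] forces x4=T; simplify:
  satisfied 1 clause(s); 0 remain; assigned so far: [1, 2, 4]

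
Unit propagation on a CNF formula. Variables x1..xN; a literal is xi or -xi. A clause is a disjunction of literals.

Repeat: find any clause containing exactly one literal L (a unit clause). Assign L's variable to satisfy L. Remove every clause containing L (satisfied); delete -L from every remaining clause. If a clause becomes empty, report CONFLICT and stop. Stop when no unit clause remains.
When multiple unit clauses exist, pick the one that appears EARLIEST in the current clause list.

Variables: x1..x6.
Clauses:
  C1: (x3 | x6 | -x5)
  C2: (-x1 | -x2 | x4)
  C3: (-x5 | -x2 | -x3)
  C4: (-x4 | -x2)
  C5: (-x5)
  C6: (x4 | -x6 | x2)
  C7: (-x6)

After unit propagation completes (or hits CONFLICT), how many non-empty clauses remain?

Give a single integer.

unit clause [-5] forces x5=F; simplify:
  satisfied 3 clause(s); 4 remain; assigned so far: [5]
unit clause [-6] forces x6=F; simplify:
  satisfied 2 clause(s); 2 remain; assigned so far: [5, 6]

Answer: 2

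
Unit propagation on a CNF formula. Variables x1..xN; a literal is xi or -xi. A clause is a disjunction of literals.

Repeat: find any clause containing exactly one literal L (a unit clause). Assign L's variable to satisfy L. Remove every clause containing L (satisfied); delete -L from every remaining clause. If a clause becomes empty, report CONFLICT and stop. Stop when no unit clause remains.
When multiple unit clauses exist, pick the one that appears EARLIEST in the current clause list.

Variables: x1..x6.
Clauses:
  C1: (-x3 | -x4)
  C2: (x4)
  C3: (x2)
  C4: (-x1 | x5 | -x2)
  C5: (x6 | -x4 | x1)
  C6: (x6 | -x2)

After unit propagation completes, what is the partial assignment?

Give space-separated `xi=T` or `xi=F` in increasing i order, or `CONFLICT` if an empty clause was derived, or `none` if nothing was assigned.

unit clause [4] forces x4=T; simplify:
  drop -4 from [-3, -4] -> [-3]
  drop -4 from [6, -4, 1] -> [6, 1]
  satisfied 1 clause(s); 5 remain; assigned so far: [4]
unit clause [-3] forces x3=F; simplify:
  satisfied 1 clause(s); 4 remain; assigned so far: [3, 4]
unit clause [2] forces x2=T; simplify:
  drop -2 from [-1, 5, -2] -> [-1, 5]
  drop -2 from [6, -2] -> [6]
  satisfied 1 clause(s); 3 remain; assigned so far: [2, 3, 4]
unit clause [6] forces x6=T; simplify:
  satisfied 2 clause(s); 1 remain; assigned so far: [2, 3, 4, 6]

Answer: x2=T x3=F x4=T x6=T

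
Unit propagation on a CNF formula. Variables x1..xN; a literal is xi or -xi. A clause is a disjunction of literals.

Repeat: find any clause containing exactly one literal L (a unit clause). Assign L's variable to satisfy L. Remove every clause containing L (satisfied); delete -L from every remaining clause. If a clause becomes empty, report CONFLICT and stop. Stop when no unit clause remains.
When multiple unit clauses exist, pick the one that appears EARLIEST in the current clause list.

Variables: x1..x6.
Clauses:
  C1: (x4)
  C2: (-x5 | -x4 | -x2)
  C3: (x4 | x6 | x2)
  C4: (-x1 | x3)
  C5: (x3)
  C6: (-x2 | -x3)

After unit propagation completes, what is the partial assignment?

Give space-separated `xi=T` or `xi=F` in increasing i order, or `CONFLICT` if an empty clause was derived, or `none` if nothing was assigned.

Answer: x2=F x3=T x4=T

Derivation:
unit clause [4] forces x4=T; simplify:
  drop -4 from [-5, -4, -2] -> [-5, -2]
  satisfied 2 clause(s); 4 remain; assigned so far: [4]
unit clause [3] forces x3=T; simplify:
  drop -3 from [-2, -3] -> [-2]
  satisfied 2 clause(s); 2 remain; assigned so far: [3, 4]
unit clause [-2] forces x2=F; simplify:
  satisfied 2 clause(s); 0 remain; assigned so far: [2, 3, 4]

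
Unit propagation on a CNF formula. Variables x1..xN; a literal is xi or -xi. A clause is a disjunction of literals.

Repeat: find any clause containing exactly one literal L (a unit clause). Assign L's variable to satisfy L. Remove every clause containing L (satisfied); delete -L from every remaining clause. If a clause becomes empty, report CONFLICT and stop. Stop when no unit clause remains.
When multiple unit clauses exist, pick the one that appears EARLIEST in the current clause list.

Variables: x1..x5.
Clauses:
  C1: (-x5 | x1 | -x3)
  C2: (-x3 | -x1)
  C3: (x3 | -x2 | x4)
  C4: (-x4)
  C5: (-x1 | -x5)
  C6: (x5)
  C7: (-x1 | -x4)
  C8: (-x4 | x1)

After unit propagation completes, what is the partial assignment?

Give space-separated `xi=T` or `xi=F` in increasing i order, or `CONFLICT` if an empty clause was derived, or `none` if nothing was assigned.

unit clause [-4] forces x4=F; simplify:
  drop 4 from [3, -2, 4] -> [3, -2]
  satisfied 3 clause(s); 5 remain; assigned so far: [4]
unit clause [5] forces x5=T; simplify:
  drop -5 from [-5, 1, -3] -> [1, -3]
  drop -5 from [-1, -5] -> [-1]
  satisfied 1 clause(s); 4 remain; assigned so far: [4, 5]
unit clause [-1] forces x1=F; simplify:
  drop 1 from [1, -3] -> [-3]
  satisfied 2 clause(s); 2 remain; assigned so far: [1, 4, 5]
unit clause [-3] forces x3=F; simplify:
  drop 3 from [3, -2] -> [-2]
  satisfied 1 clause(s); 1 remain; assigned so far: [1, 3, 4, 5]
unit clause [-2] forces x2=F; simplify:
  satisfied 1 clause(s); 0 remain; assigned so far: [1, 2, 3, 4, 5]

Answer: x1=F x2=F x3=F x4=F x5=T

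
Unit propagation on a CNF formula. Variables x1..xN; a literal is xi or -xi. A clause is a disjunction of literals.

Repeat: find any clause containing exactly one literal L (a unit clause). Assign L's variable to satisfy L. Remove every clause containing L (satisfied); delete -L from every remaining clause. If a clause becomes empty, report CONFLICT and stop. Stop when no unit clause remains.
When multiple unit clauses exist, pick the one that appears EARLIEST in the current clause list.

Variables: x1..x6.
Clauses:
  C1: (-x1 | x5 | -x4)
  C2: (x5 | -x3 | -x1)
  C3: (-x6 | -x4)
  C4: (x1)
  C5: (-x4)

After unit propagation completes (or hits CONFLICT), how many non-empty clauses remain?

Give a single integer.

Answer: 1

Derivation:
unit clause [1] forces x1=T; simplify:
  drop -1 from [-1, 5, -4] -> [5, -4]
  drop -1 from [5, -3, -1] -> [5, -3]
  satisfied 1 clause(s); 4 remain; assigned so far: [1]
unit clause [-4] forces x4=F; simplify:
  satisfied 3 clause(s); 1 remain; assigned so far: [1, 4]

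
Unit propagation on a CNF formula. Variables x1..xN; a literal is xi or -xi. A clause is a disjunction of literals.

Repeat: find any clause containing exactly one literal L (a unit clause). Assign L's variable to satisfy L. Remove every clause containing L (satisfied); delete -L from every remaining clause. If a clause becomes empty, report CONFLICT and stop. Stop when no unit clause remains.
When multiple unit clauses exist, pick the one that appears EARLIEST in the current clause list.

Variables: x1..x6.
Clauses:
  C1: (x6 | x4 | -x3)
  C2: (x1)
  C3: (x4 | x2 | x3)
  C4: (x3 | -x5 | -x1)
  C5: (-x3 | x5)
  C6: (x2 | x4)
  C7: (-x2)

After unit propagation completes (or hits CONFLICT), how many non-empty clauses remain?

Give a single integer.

Answer: 2

Derivation:
unit clause [1] forces x1=T; simplify:
  drop -1 from [3, -5, -1] -> [3, -5]
  satisfied 1 clause(s); 6 remain; assigned so far: [1]
unit clause [-2] forces x2=F; simplify:
  drop 2 from [4, 2, 3] -> [4, 3]
  drop 2 from [2, 4] -> [4]
  satisfied 1 clause(s); 5 remain; assigned so far: [1, 2]
unit clause [4] forces x4=T; simplify:
  satisfied 3 clause(s); 2 remain; assigned so far: [1, 2, 4]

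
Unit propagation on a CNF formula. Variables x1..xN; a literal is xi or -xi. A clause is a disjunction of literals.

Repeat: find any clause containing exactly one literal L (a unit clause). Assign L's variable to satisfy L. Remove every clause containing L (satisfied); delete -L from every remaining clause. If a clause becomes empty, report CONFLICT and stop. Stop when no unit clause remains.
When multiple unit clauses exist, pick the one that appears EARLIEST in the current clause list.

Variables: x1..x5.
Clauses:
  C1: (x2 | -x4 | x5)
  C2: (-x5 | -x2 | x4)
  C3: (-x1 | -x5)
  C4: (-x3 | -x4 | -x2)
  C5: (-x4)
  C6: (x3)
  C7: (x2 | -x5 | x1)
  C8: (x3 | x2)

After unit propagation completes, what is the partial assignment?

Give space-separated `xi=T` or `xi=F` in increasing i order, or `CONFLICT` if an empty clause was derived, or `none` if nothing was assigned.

Answer: x3=T x4=F

Derivation:
unit clause [-4] forces x4=F; simplify:
  drop 4 from [-5, -2, 4] -> [-5, -2]
  satisfied 3 clause(s); 5 remain; assigned so far: [4]
unit clause [3] forces x3=T; simplify:
  satisfied 2 clause(s); 3 remain; assigned so far: [3, 4]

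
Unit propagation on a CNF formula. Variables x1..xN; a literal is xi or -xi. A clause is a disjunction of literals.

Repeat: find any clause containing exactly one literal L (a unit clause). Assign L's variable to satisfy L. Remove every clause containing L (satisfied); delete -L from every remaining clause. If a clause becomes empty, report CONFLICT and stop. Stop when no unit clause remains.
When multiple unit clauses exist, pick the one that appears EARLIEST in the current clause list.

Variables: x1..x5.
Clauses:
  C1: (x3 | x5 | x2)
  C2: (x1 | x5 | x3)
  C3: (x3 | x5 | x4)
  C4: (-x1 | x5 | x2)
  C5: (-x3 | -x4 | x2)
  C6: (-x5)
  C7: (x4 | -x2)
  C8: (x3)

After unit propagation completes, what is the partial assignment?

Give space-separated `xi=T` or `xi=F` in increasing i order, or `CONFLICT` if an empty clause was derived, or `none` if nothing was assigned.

Answer: x3=T x5=F

Derivation:
unit clause [-5] forces x5=F; simplify:
  drop 5 from [3, 5, 2] -> [3, 2]
  drop 5 from [1, 5, 3] -> [1, 3]
  drop 5 from [3, 5, 4] -> [3, 4]
  drop 5 from [-1, 5, 2] -> [-1, 2]
  satisfied 1 clause(s); 7 remain; assigned so far: [5]
unit clause [3] forces x3=T; simplify:
  drop -3 from [-3, -4, 2] -> [-4, 2]
  satisfied 4 clause(s); 3 remain; assigned so far: [3, 5]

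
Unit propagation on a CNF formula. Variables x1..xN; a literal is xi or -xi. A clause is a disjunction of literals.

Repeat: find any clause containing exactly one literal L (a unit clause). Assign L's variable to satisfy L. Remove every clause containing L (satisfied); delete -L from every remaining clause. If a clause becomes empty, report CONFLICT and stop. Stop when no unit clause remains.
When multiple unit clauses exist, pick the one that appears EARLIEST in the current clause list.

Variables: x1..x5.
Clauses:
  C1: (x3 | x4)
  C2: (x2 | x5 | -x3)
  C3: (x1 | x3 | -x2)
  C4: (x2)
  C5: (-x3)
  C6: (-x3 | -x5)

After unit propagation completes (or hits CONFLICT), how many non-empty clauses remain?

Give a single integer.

unit clause [2] forces x2=T; simplify:
  drop -2 from [1, 3, -2] -> [1, 3]
  satisfied 2 clause(s); 4 remain; assigned so far: [2]
unit clause [-3] forces x3=F; simplify:
  drop 3 from [3, 4] -> [4]
  drop 3 from [1, 3] -> [1]
  satisfied 2 clause(s); 2 remain; assigned so far: [2, 3]
unit clause [4] forces x4=T; simplify:
  satisfied 1 clause(s); 1 remain; assigned so far: [2, 3, 4]
unit clause [1] forces x1=T; simplify:
  satisfied 1 clause(s); 0 remain; assigned so far: [1, 2, 3, 4]

Answer: 0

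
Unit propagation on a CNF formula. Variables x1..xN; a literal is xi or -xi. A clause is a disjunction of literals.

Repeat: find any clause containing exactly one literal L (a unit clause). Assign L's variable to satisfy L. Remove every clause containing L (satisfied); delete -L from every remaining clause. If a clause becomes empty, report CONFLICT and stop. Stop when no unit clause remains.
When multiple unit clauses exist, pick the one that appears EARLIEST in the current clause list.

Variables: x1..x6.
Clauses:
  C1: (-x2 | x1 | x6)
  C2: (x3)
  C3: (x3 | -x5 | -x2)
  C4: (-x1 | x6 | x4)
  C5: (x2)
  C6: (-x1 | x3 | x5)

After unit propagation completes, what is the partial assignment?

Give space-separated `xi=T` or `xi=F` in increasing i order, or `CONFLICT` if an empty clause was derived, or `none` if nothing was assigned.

Answer: x2=T x3=T

Derivation:
unit clause [3] forces x3=T; simplify:
  satisfied 3 clause(s); 3 remain; assigned so far: [3]
unit clause [2] forces x2=T; simplify:
  drop -2 from [-2, 1, 6] -> [1, 6]
  satisfied 1 clause(s); 2 remain; assigned so far: [2, 3]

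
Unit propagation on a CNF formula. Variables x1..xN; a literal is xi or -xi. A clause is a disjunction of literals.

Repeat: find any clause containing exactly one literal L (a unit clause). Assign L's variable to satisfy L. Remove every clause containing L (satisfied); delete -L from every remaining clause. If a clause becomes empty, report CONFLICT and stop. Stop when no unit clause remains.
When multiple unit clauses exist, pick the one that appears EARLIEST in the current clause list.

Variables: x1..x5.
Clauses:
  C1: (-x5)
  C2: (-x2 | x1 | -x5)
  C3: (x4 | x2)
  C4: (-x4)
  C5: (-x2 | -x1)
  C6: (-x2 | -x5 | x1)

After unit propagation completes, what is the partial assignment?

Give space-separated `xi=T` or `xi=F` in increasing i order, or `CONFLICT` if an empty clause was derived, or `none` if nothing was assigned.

Answer: x1=F x2=T x4=F x5=F

Derivation:
unit clause [-5] forces x5=F; simplify:
  satisfied 3 clause(s); 3 remain; assigned so far: [5]
unit clause [-4] forces x4=F; simplify:
  drop 4 from [4, 2] -> [2]
  satisfied 1 clause(s); 2 remain; assigned so far: [4, 5]
unit clause [2] forces x2=T; simplify:
  drop -2 from [-2, -1] -> [-1]
  satisfied 1 clause(s); 1 remain; assigned so far: [2, 4, 5]
unit clause [-1] forces x1=F; simplify:
  satisfied 1 clause(s); 0 remain; assigned so far: [1, 2, 4, 5]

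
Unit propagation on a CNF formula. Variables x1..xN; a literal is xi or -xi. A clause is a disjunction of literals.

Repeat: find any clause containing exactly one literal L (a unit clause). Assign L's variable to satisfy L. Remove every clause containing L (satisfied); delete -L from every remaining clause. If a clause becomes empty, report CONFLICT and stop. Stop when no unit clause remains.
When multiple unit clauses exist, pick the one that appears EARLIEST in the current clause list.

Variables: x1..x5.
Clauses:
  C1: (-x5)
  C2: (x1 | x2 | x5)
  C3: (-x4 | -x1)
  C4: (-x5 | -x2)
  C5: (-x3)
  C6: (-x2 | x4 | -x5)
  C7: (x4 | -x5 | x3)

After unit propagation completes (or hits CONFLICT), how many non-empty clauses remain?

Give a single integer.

unit clause [-5] forces x5=F; simplify:
  drop 5 from [1, 2, 5] -> [1, 2]
  satisfied 4 clause(s); 3 remain; assigned so far: [5]
unit clause [-3] forces x3=F; simplify:
  satisfied 1 clause(s); 2 remain; assigned so far: [3, 5]

Answer: 2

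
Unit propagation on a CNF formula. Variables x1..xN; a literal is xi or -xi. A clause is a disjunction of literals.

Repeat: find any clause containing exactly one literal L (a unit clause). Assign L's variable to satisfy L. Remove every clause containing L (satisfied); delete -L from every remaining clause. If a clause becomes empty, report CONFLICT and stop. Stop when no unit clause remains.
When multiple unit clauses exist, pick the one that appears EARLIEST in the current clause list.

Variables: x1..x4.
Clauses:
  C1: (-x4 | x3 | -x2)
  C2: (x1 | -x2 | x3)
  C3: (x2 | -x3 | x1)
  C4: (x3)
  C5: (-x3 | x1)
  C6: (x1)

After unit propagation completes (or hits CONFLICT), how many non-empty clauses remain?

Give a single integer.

Answer: 0

Derivation:
unit clause [3] forces x3=T; simplify:
  drop -3 from [2, -3, 1] -> [2, 1]
  drop -3 from [-3, 1] -> [1]
  satisfied 3 clause(s); 3 remain; assigned so far: [3]
unit clause [1] forces x1=T; simplify:
  satisfied 3 clause(s); 0 remain; assigned so far: [1, 3]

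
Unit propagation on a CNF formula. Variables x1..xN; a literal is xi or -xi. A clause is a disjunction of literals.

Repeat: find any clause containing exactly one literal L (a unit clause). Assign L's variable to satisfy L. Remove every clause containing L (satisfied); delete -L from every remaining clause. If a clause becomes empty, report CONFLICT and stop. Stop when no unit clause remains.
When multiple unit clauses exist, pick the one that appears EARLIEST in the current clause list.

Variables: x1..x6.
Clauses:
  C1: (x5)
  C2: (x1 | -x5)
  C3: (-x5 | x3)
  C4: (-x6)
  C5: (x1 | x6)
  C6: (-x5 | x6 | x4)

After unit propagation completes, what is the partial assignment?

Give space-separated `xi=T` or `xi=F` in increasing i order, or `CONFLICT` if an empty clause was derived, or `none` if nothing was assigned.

unit clause [5] forces x5=T; simplify:
  drop -5 from [1, -5] -> [1]
  drop -5 from [-5, 3] -> [3]
  drop -5 from [-5, 6, 4] -> [6, 4]
  satisfied 1 clause(s); 5 remain; assigned so far: [5]
unit clause [1] forces x1=T; simplify:
  satisfied 2 clause(s); 3 remain; assigned so far: [1, 5]
unit clause [3] forces x3=T; simplify:
  satisfied 1 clause(s); 2 remain; assigned so far: [1, 3, 5]
unit clause [-6] forces x6=F; simplify:
  drop 6 from [6, 4] -> [4]
  satisfied 1 clause(s); 1 remain; assigned so far: [1, 3, 5, 6]
unit clause [4] forces x4=T; simplify:
  satisfied 1 clause(s); 0 remain; assigned so far: [1, 3, 4, 5, 6]

Answer: x1=T x3=T x4=T x5=T x6=F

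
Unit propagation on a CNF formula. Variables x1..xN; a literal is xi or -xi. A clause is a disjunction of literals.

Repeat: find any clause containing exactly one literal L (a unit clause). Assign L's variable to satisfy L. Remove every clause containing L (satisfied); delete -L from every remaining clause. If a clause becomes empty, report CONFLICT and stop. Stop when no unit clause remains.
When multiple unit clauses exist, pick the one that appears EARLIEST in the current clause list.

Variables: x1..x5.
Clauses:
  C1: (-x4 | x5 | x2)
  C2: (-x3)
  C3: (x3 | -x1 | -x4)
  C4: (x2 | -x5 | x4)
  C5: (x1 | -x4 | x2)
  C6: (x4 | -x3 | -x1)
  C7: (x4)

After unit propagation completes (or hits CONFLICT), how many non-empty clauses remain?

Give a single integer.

Answer: 0

Derivation:
unit clause [-3] forces x3=F; simplify:
  drop 3 from [3, -1, -4] -> [-1, -4]
  satisfied 2 clause(s); 5 remain; assigned so far: [3]
unit clause [4] forces x4=T; simplify:
  drop -4 from [-4, 5, 2] -> [5, 2]
  drop -4 from [-1, -4] -> [-1]
  drop -4 from [1, -4, 2] -> [1, 2]
  satisfied 2 clause(s); 3 remain; assigned so far: [3, 4]
unit clause [-1] forces x1=F; simplify:
  drop 1 from [1, 2] -> [2]
  satisfied 1 clause(s); 2 remain; assigned so far: [1, 3, 4]
unit clause [2] forces x2=T; simplify:
  satisfied 2 clause(s); 0 remain; assigned so far: [1, 2, 3, 4]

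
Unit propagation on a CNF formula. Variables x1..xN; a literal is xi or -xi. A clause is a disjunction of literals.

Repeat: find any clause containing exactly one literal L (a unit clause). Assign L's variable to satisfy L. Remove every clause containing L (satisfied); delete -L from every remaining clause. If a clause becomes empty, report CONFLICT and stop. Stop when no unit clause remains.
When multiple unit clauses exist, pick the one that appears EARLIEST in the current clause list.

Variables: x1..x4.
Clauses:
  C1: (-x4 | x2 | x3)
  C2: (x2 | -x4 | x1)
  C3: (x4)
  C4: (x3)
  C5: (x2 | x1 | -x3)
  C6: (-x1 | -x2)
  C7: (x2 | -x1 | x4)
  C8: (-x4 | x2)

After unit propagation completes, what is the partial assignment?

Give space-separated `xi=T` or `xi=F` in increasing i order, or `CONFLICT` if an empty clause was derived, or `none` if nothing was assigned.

Answer: x1=F x2=T x3=T x4=T

Derivation:
unit clause [4] forces x4=T; simplify:
  drop -4 from [-4, 2, 3] -> [2, 3]
  drop -4 from [2, -4, 1] -> [2, 1]
  drop -4 from [-4, 2] -> [2]
  satisfied 2 clause(s); 6 remain; assigned so far: [4]
unit clause [3] forces x3=T; simplify:
  drop -3 from [2, 1, -3] -> [2, 1]
  satisfied 2 clause(s); 4 remain; assigned so far: [3, 4]
unit clause [2] forces x2=T; simplify:
  drop -2 from [-1, -2] -> [-1]
  satisfied 3 clause(s); 1 remain; assigned so far: [2, 3, 4]
unit clause [-1] forces x1=F; simplify:
  satisfied 1 clause(s); 0 remain; assigned so far: [1, 2, 3, 4]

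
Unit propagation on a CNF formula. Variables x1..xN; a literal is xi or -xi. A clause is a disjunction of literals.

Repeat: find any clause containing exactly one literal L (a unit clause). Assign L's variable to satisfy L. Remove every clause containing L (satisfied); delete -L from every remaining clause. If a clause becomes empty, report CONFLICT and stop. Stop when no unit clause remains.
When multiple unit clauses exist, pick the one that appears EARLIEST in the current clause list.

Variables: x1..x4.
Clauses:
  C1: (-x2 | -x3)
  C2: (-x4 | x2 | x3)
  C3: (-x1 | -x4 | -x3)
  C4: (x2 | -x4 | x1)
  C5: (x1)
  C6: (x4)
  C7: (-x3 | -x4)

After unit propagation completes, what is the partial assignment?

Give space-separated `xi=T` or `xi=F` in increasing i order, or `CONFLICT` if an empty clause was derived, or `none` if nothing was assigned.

unit clause [1] forces x1=T; simplify:
  drop -1 from [-1, -4, -3] -> [-4, -3]
  satisfied 2 clause(s); 5 remain; assigned so far: [1]
unit clause [4] forces x4=T; simplify:
  drop -4 from [-4, 2, 3] -> [2, 3]
  drop -4 from [-4, -3] -> [-3]
  drop -4 from [-3, -4] -> [-3]
  satisfied 1 clause(s); 4 remain; assigned so far: [1, 4]
unit clause [-3] forces x3=F; simplify:
  drop 3 from [2, 3] -> [2]
  satisfied 3 clause(s); 1 remain; assigned so far: [1, 3, 4]
unit clause [2] forces x2=T; simplify:
  satisfied 1 clause(s); 0 remain; assigned so far: [1, 2, 3, 4]

Answer: x1=T x2=T x3=F x4=T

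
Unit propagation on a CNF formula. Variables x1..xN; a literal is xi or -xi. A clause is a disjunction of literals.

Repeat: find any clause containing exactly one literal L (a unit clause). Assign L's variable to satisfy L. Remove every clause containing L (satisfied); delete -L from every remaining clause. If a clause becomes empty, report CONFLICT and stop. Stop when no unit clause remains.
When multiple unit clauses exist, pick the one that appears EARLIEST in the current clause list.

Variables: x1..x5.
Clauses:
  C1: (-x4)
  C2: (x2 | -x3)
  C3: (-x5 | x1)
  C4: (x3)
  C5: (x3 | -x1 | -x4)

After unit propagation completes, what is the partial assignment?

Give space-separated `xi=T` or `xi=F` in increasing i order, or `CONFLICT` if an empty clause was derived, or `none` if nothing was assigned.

unit clause [-4] forces x4=F; simplify:
  satisfied 2 clause(s); 3 remain; assigned so far: [4]
unit clause [3] forces x3=T; simplify:
  drop -3 from [2, -3] -> [2]
  satisfied 1 clause(s); 2 remain; assigned so far: [3, 4]
unit clause [2] forces x2=T; simplify:
  satisfied 1 clause(s); 1 remain; assigned so far: [2, 3, 4]

Answer: x2=T x3=T x4=F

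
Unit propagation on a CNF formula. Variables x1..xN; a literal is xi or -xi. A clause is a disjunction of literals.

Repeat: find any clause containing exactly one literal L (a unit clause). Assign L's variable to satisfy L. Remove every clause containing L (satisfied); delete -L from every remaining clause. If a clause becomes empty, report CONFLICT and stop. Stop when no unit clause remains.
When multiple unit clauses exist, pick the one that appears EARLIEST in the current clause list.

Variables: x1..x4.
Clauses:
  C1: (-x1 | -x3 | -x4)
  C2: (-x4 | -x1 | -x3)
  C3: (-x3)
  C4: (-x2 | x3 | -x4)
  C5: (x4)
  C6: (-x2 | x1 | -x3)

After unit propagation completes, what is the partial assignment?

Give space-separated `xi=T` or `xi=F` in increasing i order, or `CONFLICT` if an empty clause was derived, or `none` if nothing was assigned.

unit clause [-3] forces x3=F; simplify:
  drop 3 from [-2, 3, -4] -> [-2, -4]
  satisfied 4 clause(s); 2 remain; assigned so far: [3]
unit clause [4] forces x4=T; simplify:
  drop -4 from [-2, -4] -> [-2]
  satisfied 1 clause(s); 1 remain; assigned so far: [3, 4]
unit clause [-2] forces x2=F; simplify:
  satisfied 1 clause(s); 0 remain; assigned so far: [2, 3, 4]

Answer: x2=F x3=F x4=T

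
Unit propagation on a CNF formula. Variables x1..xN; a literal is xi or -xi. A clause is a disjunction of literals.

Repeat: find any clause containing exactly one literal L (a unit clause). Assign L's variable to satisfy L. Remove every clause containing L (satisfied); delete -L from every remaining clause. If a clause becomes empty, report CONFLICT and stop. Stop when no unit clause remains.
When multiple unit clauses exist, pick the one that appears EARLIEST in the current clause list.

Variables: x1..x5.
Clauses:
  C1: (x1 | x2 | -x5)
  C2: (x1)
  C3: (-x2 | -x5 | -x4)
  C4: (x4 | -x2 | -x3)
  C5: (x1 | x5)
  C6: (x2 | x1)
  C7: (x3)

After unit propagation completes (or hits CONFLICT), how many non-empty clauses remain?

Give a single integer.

Answer: 2

Derivation:
unit clause [1] forces x1=T; simplify:
  satisfied 4 clause(s); 3 remain; assigned so far: [1]
unit clause [3] forces x3=T; simplify:
  drop -3 from [4, -2, -3] -> [4, -2]
  satisfied 1 clause(s); 2 remain; assigned so far: [1, 3]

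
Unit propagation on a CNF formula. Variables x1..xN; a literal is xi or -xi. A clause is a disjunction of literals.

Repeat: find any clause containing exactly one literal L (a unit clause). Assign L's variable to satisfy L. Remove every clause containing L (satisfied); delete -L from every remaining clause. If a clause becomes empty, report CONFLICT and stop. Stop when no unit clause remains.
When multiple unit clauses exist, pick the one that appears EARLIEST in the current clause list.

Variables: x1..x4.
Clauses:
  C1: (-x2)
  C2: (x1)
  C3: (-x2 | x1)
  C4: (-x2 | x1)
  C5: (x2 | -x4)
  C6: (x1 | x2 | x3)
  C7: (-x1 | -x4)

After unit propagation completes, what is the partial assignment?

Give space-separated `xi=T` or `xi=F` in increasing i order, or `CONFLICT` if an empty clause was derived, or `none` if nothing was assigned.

Answer: x1=T x2=F x4=F

Derivation:
unit clause [-2] forces x2=F; simplify:
  drop 2 from [2, -4] -> [-4]
  drop 2 from [1, 2, 3] -> [1, 3]
  satisfied 3 clause(s); 4 remain; assigned so far: [2]
unit clause [1] forces x1=T; simplify:
  drop -1 from [-1, -4] -> [-4]
  satisfied 2 clause(s); 2 remain; assigned so far: [1, 2]
unit clause [-4] forces x4=F; simplify:
  satisfied 2 clause(s); 0 remain; assigned so far: [1, 2, 4]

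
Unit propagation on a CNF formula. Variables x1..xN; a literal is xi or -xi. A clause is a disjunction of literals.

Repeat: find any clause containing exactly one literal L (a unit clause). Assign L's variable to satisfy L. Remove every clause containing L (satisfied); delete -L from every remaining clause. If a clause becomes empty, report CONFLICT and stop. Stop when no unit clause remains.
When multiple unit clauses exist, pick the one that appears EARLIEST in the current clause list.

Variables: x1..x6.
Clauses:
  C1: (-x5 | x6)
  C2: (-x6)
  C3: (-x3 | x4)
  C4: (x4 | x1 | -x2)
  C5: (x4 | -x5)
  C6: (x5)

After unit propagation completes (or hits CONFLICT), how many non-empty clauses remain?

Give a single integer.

unit clause [-6] forces x6=F; simplify:
  drop 6 from [-5, 6] -> [-5]
  satisfied 1 clause(s); 5 remain; assigned so far: [6]
unit clause [-5] forces x5=F; simplify:
  drop 5 from [5] -> [] (empty!)
  satisfied 2 clause(s); 3 remain; assigned so far: [5, 6]
CONFLICT (empty clause)

Answer: 2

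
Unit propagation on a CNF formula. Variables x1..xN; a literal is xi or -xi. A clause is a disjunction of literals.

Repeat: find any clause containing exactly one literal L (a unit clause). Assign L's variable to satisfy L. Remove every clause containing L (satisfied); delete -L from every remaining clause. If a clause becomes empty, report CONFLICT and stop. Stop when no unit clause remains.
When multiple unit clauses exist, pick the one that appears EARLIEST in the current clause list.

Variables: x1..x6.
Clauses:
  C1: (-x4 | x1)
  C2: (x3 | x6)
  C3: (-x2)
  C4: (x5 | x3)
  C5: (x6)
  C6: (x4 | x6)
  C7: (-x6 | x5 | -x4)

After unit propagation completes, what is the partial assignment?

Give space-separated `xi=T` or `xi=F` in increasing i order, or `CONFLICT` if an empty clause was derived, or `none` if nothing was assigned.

unit clause [-2] forces x2=F; simplify:
  satisfied 1 clause(s); 6 remain; assigned so far: [2]
unit clause [6] forces x6=T; simplify:
  drop -6 from [-6, 5, -4] -> [5, -4]
  satisfied 3 clause(s); 3 remain; assigned so far: [2, 6]

Answer: x2=F x6=T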